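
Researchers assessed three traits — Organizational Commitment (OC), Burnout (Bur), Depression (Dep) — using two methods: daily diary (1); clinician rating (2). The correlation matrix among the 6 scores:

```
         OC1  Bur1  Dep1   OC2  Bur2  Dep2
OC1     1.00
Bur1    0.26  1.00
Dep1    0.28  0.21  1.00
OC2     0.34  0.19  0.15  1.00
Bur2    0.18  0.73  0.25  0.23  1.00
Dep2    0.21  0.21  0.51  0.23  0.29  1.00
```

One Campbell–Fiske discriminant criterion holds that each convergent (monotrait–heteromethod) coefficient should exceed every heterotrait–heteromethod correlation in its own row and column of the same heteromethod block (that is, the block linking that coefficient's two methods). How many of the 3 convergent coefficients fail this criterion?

Each convergent coefficient versus the relevant comparison correlations:
OC (methods 1·2): 0.34 vs {0.18, 0.19, 0.21, 0.15} → pass.
Bur (methods 1·2): 0.73 vs {0.19, 0.18, 0.21, 0.25} → pass.
Dep (methods 1·2): 0.51 vs {0.15, 0.21, 0.25, 0.21} → pass.
0 of 3 fail.

0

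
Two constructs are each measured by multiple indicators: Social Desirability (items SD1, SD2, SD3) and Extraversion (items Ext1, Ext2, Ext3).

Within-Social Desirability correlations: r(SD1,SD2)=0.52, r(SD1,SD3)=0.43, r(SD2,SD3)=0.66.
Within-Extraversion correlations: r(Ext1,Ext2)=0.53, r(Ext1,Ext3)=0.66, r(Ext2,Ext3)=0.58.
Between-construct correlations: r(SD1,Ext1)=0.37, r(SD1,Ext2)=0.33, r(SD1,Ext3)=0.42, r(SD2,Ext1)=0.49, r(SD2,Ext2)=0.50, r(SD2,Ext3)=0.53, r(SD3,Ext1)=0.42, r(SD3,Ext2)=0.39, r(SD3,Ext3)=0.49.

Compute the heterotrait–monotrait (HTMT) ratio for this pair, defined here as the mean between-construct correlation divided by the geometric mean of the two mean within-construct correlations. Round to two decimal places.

Mean between = 3.94/9 = 0.4378.
Mean within-SD = 1.61/3 = 0.5367; mean within-Ext = 1.77/3 = 0.5900.
Geometric mean = √(0.5367 × 0.5900) = 0.5627.
HTMT = 0.4378 / 0.5627 = 0.78.

0.78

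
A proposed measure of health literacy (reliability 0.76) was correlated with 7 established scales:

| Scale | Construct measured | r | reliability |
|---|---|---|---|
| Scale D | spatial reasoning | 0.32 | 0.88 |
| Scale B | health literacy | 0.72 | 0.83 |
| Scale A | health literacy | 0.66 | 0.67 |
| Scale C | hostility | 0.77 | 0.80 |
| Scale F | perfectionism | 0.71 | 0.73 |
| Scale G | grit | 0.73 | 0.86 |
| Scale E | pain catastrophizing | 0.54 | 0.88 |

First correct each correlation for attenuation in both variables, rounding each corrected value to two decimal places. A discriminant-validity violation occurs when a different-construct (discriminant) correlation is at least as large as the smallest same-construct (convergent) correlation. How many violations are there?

Disattenuated r (r / √(r_scale · r_new)):
  Scale D (disc): 0.32 / √(0.88·0.76) = 0.39
  Scale B (conv): 0.72 / √(0.83·0.76) = 0.91
  Scale A (conv): 0.66 / √(0.67·0.76) = 0.92
  Scale C (disc): 0.77 / √(0.80·0.76) = 0.99
  Scale F (disc): 0.71 / √(0.73·0.76) = 0.95
  Scale G (disc): 0.73 / √(0.86·0.76) = 0.90
  Scale E (disc): 0.54 / √(0.88·0.76) = 0.66
Smallest convergent = 0.91. Discriminant values: 0.39, 0.99, 0.95, 0.90, 0.66; count ≥ 0.91 → 2.

2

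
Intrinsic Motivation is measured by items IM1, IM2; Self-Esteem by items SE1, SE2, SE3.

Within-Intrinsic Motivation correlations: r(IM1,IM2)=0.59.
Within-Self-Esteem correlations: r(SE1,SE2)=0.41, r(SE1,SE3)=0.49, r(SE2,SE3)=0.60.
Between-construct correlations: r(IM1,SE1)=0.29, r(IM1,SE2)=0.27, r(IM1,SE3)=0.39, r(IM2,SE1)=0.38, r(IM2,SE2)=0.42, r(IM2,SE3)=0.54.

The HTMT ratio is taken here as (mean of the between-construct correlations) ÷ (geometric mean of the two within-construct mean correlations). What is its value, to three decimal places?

0.703

Between-construct mean = 2.29/6 = 0.3817.
Mean within-IM = 0.59/1 = 0.5900; mean within-SE = 1.50/3 = 0.5000.
Geometric mean = √(0.5900 × 0.5000) = 0.5431.
HTMT = 0.3817 / 0.5431 = 0.703.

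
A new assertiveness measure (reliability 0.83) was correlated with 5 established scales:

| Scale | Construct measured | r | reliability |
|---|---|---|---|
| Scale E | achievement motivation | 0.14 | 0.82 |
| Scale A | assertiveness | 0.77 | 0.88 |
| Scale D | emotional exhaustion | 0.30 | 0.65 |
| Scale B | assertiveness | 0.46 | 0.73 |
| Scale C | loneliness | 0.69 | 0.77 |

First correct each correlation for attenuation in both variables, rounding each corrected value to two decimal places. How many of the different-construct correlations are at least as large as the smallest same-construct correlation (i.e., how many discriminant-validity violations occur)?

Disattenuated r (r / √(r_scale · r_new)):
  Scale E (disc): 0.14 / √(0.82·0.83) = 0.17
  Scale A (conv): 0.77 / √(0.88·0.83) = 0.90
  Scale D (disc): 0.30 / √(0.65·0.83) = 0.41
  Scale B (conv): 0.46 / √(0.73·0.83) = 0.59
  Scale C (disc): 0.69 / √(0.77·0.83) = 0.86
Smallest convergent = 0.59. Discriminant values: 0.17, 0.41, 0.86; count ≥ 0.59 → 1.

1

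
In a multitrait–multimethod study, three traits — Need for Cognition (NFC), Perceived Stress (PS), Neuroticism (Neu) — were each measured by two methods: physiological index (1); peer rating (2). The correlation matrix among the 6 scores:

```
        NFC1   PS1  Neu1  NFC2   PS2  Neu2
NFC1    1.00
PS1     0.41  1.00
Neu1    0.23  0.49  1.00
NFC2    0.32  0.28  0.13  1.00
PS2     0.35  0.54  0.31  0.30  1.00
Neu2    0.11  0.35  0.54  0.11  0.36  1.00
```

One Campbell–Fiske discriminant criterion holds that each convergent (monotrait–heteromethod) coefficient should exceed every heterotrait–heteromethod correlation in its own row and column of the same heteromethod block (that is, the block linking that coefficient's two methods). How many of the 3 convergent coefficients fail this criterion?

Convergent coefficients and their comparison sets:
NFC (methods 1·2): 0.32 vs {0.35, 0.28, 0.11, 0.13} → fail.
PS (methods 1·2): 0.54 vs {0.28, 0.35, 0.35, 0.31} → pass.
Neu (methods 1·2): 0.54 vs {0.13, 0.11, 0.31, 0.35} → pass.
1 of 3 fail.

1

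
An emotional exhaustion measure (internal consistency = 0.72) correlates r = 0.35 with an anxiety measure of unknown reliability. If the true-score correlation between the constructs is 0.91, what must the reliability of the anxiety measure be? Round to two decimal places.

r_true = r_obs / √(r_xx · r_yy) ⇒ 0.91 = 0.35 / √(0.72 · r_yy).
√(0.72 · r_yy) = 0.35 / 0.91 = 0.3846; 0.72 · r_yy = 0.1479; r_yy = 0.1479 / 0.72 ≈ 0.21.

0.21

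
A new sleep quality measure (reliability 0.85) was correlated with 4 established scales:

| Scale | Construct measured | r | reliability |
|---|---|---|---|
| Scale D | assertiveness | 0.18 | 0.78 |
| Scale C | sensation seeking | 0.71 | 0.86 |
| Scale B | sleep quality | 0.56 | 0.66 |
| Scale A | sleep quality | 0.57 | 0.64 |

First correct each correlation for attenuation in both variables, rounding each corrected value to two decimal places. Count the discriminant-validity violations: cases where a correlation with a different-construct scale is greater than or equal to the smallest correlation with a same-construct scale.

Disattenuated r (r / √(r_scale · r_new)):
  Scale D (disc): 0.18 / √(0.78·0.85) = 0.22
  Scale C (disc): 0.71 / √(0.86·0.85) = 0.83
  Scale B (conv): 0.56 / √(0.66·0.85) = 0.75
  Scale A (conv): 0.57 / √(0.64·0.85) = 0.77
Smallest convergent = 0.75. Discriminant values: 0.22, 0.83; count ≥ 0.75 → 1.

1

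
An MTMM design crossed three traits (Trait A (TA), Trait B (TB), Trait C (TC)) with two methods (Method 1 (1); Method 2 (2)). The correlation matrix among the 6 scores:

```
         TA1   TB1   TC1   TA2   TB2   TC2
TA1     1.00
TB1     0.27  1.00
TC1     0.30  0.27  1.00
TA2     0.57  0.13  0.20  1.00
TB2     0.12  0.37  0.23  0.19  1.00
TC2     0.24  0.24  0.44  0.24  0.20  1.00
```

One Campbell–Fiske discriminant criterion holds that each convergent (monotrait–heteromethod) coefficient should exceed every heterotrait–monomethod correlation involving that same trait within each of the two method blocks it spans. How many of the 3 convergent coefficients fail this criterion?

Checking each validity diagonal entry against its comparison values:
TA (methods 1·2): 0.57 vs {0.27, 0.19, 0.30, 0.24} → pass.
TB (methods 1·2): 0.37 vs {0.27, 0.19, 0.27, 0.20} → pass.
TC (methods 1·2): 0.44 vs {0.30, 0.24, 0.27, 0.20} → pass.
0 of 3 fail.

0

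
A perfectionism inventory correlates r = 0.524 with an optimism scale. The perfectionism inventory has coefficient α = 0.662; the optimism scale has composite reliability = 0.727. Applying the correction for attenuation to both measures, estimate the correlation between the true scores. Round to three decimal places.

r_true = r_obs / √(r_xx · r_yy) = 0.524 / √(0.662 × 0.727) = 0.524 / √0.481274 = 0.524 / 0.6937 ≈ 0.755.

0.755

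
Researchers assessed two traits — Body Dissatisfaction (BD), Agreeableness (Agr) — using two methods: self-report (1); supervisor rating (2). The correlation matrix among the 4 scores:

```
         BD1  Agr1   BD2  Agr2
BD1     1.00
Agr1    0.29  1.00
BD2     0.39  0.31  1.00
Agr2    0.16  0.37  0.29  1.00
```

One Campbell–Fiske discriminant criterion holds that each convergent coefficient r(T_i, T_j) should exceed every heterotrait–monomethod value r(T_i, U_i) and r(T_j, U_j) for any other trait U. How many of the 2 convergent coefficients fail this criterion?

0

Each convergent coefficient versus the relevant comparison correlations:
BD (methods 1·2): 0.39 vs {0.29, 0.29} → pass.
Agr (methods 1·2): 0.37 vs {0.29, 0.29} → pass.
0 of 2 fail.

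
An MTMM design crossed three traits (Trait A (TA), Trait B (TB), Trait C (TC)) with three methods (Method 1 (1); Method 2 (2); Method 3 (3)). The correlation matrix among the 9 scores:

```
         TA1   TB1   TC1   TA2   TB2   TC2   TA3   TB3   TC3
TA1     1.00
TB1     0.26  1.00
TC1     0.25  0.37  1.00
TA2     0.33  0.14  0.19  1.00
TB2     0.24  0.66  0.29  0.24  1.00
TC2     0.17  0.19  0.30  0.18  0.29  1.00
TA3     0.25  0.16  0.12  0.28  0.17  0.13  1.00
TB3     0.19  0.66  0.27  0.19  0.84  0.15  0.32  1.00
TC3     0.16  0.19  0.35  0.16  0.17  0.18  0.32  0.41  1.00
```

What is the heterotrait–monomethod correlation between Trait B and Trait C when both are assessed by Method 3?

Different traits, same method: r(TB3, TC3) = 0.41.

0.41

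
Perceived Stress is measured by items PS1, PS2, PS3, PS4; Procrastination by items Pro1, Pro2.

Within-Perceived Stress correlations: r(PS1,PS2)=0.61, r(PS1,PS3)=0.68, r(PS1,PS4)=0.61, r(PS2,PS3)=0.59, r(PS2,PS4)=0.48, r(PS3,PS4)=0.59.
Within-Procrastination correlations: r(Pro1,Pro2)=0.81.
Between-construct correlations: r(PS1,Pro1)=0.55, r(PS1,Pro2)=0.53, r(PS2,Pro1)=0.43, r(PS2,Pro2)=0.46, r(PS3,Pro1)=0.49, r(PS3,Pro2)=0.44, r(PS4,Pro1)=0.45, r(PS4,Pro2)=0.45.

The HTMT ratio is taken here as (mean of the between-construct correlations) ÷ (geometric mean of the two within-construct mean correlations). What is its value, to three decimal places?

Mean heterotrait r = 3.80/8 = 0.4750.
Mean within-PS = 3.56/6 = 0.5933; mean within-Pro = 0.81/1 = 0.8100.
Geometric mean = √(0.5933 × 0.8100) = 0.6932.
HTMT = 0.4750 / 0.6932 = 0.685.

0.685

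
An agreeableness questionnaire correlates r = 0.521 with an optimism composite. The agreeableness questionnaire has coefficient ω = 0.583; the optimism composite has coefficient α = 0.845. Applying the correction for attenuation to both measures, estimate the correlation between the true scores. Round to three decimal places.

0.742

r_true = r_obs / √(r_xx · r_yy) = 0.521 / √(0.583 × 0.845) = 0.521 / √0.492635 = 0.521 / 0.7019 ≈ 0.742.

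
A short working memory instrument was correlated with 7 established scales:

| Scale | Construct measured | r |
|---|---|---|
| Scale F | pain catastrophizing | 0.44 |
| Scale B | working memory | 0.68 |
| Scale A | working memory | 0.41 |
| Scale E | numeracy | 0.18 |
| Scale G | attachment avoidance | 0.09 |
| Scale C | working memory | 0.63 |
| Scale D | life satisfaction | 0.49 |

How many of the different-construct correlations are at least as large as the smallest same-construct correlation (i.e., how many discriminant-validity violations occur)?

2

Convergent (same construct = working memory): Scale B, Scale A, Scale C.
Smallest convergent = 0.41. Discriminant values: 0.44, 0.18, 0.09, 0.49; count ≥ 0.41 → 2.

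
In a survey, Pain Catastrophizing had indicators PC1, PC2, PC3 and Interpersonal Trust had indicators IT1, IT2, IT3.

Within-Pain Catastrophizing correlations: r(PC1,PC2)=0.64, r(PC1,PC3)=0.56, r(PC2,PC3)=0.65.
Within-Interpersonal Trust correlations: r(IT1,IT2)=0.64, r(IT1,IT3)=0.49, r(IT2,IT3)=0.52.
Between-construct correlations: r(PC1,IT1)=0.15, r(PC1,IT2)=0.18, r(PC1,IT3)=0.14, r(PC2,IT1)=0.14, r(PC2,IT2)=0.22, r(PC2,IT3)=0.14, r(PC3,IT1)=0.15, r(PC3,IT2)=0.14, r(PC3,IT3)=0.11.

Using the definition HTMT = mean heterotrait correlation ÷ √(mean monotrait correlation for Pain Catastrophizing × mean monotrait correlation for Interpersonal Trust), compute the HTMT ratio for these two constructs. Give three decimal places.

Mean between = 1.37/9 = 0.1522.
Mean within-PC = 1.85/3 = 0.6167; mean within-IT = 1.65/3 = 0.5500.
Geometric mean = √(0.6167 × 0.5500) = 0.5824.
HTMT = 0.1522 / 0.5824 = 0.261.

0.261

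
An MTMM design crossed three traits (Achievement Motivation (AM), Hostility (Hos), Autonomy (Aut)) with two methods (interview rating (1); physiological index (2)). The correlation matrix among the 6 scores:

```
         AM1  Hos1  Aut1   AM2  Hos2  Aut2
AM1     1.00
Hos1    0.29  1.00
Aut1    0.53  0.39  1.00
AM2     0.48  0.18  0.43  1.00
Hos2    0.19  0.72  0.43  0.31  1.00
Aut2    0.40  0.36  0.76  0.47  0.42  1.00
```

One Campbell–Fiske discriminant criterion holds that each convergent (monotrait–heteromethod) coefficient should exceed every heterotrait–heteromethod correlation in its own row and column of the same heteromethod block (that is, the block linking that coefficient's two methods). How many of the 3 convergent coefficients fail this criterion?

0

Each convergent coefficient versus the relevant comparison correlations:
AM (methods 1·2): 0.48 vs {0.19, 0.18, 0.40, 0.43} → pass.
Hos (methods 1·2): 0.72 vs {0.18, 0.19, 0.36, 0.43} → pass.
Aut (methods 1·2): 0.76 vs {0.43, 0.40, 0.43, 0.36} → pass.
0 of 3 fail.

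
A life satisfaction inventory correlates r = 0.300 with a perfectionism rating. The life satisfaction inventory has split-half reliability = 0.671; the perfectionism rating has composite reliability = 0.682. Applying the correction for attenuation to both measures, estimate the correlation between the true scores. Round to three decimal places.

0.443

r_true = r_obs / √(r_xx · r_yy) = 0.300 / √(0.671 × 0.682) = 0.300 / √0.457622 = 0.300 / 0.6765 ≈ 0.443.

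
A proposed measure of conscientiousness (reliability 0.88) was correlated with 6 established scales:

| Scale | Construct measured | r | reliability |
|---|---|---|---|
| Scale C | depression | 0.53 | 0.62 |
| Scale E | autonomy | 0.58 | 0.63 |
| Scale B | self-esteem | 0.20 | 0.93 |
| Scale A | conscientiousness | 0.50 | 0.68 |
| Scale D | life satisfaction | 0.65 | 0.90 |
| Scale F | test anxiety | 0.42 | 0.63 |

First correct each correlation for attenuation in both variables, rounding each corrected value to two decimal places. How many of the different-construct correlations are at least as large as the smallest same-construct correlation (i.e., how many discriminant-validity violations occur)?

3

Disattenuated r (r / √(r_scale · r_new)):
  Scale C (disc): 0.53 / √(0.62·0.88) = 0.72
  Scale E (disc): 0.58 / √(0.63·0.88) = 0.78
  Scale B (disc): 0.20 / √(0.93·0.88) = 0.22
  Scale A (conv): 0.50 / √(0.68·0.88) = 0.65
  Scale D (disc): 0.65 / √(0.90·0.88) = 0.73
  Scale F (disc): 0.42 / √(0.63·0.88) = 0.56
Smallest convergent = 0.65. Discriminant values: 0.72, 0.78, 0.22, 0.73, 0.56; count ≥ 0.65 → 3.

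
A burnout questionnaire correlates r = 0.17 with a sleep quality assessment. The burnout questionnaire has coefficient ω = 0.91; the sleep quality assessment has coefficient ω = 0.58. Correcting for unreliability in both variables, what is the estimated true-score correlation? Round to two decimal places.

0.23

r_true = r_obs / √(r_xx · r_yy) = 0.17 / √(0.91 × 0.58) = 0.17 / √0.5278 = 0.17 / 0.7265 ≈ 0.23.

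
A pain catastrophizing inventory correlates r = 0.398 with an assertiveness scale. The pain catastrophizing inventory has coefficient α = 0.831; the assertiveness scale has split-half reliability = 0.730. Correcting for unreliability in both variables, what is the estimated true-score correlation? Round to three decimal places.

r_true = r_obs / √(r_xx · r_yy) = 0.398 / √(0.831 × 0.730) = 0.398 / √0.606630 = 0.398 / 0.7789 ≈ 0.511.

0.511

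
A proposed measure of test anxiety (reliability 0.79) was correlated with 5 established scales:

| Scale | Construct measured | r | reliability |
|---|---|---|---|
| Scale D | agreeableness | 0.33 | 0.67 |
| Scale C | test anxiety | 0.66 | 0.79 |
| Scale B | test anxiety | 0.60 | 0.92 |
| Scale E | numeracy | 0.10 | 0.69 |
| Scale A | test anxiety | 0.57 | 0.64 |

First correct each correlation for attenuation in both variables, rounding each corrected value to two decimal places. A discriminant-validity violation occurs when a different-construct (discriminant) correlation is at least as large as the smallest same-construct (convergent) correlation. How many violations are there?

0

Disattenuated r (r / √(r_scale · r_new)):
  Scale D (disc): 0.33 / √(0.67·0.79) = 0.45
  Scale C (conv): 0.66 / √(0.79·0.79) = 0.84
  Scale B (conv): 0.60 / √(0.92·0.79) = 0.70
  Scale E (disc): 0.10 / √(0.69·0.79) = 0.14
  Scale A (conv): 0.57 / √(0.64·0.79) = 0.80
Smallest convergent = 0.70. Discriminant values: 0.45, 0.14; count ≥ 0.70 → 0.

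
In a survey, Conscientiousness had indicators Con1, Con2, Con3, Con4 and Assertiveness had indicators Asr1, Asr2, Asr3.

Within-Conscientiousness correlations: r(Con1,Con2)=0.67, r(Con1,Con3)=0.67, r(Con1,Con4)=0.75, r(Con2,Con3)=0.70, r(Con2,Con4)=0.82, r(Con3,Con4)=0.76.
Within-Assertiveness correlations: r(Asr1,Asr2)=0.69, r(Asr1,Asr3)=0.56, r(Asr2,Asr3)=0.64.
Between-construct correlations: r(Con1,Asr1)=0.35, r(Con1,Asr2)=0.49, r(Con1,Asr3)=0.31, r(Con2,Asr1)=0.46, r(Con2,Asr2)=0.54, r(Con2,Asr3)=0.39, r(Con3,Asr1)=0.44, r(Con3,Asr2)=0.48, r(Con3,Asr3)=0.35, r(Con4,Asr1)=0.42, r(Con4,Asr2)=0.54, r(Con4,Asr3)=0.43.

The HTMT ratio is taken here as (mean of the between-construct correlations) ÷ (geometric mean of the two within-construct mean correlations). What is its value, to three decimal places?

Mean heterotrait r = 5.20/12 = 0.4333.
Mean within-Con = 4.37/6 = 0.7283; mean within-Asr = 1.89/3 = 0.6300.
Geometric mean = √(0.7283 × 0.6300) = 0.6774.
HTMT = 0.4333 / 0.6774 = 0.640.

0.640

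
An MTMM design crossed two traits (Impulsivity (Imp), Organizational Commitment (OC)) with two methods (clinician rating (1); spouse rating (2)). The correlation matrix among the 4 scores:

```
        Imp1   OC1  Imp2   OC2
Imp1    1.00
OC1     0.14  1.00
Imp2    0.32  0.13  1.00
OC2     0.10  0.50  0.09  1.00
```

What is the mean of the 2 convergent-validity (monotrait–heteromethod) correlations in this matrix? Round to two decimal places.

0.41

Convergent values: 0.32, 0.50; mean = 0.82/2 = 0.41.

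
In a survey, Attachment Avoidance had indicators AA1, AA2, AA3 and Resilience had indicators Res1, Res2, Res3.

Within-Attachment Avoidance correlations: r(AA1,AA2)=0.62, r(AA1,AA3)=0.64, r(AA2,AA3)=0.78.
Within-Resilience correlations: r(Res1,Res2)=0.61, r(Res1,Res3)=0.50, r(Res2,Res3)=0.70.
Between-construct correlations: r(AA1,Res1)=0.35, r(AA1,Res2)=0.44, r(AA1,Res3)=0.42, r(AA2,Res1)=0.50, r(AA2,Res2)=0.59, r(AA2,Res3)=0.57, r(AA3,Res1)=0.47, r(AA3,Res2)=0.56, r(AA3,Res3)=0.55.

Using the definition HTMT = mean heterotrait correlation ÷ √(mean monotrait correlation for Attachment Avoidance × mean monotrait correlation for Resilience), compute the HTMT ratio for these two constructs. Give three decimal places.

Mean heterotrait r = 4.45/9 = 0.4944.
Mean within-AA = 2.04/3 = 0.6800; mean within-Res = 1.81/3 = 0.6033.
Geometric mean = √(0.6800 × 0.6033) = 0.6405.
HTMT = 0.4944 / 0.6405 = 0.772.

0.772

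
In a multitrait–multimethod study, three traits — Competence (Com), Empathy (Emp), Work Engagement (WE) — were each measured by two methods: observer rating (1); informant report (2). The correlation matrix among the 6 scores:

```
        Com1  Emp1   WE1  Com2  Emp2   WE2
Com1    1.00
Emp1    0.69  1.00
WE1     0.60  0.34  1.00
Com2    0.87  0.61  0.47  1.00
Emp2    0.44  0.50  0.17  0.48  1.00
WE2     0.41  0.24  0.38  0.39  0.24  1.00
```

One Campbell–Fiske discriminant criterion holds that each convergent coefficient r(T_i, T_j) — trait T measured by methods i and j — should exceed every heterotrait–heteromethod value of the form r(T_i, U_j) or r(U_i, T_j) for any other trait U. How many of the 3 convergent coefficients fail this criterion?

Checking each validity diagonal entry against its comparison values:
Com (methods 1·2): 0.87 vs {0.44, 0.61, 0.41, 0.47} → pass.
Emp (methods 1·2): 0.50 vs {0.61, 0.44, 0.24, 0.17} → fail.
WE (methods 1·2): 0.38 vs {0.47, 0.41, 0.17, 0.24} → fail.
2 of 3 fail.

2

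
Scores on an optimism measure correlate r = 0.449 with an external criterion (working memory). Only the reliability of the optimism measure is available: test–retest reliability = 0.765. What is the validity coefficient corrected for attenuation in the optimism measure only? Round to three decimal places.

0.513

Single correction: r_c = r_obs / √r_xx = 0.449 / √0.765 = 0.449 / 0.8746 ≈ 0.513.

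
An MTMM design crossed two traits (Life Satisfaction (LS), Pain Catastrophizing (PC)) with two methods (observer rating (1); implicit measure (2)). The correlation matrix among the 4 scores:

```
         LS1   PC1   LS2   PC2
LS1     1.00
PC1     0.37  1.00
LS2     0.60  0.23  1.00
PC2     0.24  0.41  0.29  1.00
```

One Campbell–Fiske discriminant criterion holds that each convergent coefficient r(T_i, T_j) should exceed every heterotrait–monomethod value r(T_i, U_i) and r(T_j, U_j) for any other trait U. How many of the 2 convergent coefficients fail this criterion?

0

Checking each validity diagonal entry against its comparison values:
LS (methods 1·2): 0.60 vs {0.37, 0.29} → pass.
PC (methods 1·2): 0.41 vs {0.37, 0.29} → pass.
0 of 2 fail.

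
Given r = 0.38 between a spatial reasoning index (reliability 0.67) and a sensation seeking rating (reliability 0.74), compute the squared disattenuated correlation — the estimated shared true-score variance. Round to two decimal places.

0.29

Disattenuated r = 0.38 / √(0.67 × 0.74) = 0.38 / 0.7041 = 0.5397.
Shared true-score variance = 0.5397² = 0.2913 ≈ 0.29.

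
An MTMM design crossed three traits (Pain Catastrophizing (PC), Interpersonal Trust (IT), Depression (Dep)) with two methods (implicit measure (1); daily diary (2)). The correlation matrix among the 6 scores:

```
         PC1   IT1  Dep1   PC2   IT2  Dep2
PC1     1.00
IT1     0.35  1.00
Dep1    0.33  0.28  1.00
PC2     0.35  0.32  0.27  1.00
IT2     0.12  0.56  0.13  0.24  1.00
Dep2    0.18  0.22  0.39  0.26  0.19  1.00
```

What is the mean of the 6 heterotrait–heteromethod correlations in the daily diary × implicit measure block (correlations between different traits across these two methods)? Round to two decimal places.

0.21

HTHM values (method 2 × method 1): 0.32, 0.27, 0.12, 0.13, 0.18, 0.22; mean = 1.24/6 = 0.21.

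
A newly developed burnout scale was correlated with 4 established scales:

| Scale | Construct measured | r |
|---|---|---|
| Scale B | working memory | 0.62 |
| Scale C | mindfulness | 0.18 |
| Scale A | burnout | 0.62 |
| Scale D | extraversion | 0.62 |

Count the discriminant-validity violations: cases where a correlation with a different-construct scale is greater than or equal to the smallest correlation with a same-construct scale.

Convergent (same construct = burnout): Scale A.
Smallest convergent = 0.62. Discriminant values: 0.62, 0.18, 0.62; count ≥ 0.62 → 2.

2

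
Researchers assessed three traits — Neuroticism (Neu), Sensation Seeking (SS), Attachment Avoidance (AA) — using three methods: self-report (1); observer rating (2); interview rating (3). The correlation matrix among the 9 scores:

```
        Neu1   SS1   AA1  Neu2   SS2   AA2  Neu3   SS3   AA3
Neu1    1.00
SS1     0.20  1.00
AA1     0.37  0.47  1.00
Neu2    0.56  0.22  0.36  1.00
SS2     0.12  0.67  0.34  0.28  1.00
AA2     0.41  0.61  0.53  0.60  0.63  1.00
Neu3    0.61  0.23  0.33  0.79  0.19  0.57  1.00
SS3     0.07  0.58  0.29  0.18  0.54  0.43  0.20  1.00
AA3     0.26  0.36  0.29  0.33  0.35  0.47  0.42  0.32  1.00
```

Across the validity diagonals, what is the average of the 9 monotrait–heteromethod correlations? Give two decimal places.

0.56

Convergent values: 0.56, 0.61, 0.79, 0.67, 0.58, 0.54, 0.53, 0.29, 0.47; mean = 5.04/9 = 0.56.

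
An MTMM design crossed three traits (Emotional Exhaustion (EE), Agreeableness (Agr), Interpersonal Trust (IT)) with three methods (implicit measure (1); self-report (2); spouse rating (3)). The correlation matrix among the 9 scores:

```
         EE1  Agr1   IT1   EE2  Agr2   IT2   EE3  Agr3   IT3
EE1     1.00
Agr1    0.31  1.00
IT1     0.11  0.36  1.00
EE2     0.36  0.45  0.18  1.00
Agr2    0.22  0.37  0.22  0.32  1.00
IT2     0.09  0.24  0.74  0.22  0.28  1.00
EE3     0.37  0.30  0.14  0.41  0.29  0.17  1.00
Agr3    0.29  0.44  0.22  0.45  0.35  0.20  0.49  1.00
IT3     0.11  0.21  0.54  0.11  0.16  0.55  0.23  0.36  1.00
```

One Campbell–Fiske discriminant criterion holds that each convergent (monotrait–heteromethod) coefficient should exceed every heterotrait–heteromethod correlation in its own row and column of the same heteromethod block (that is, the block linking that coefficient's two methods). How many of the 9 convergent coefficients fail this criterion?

Convergent coefficients and their comparison sets:
EE (methods 1·2): 0.36 vs {0.22, 0.45, 0.09, 0.18} → fail.
EE (methods 1·3): 0.37 vs {0.29, 0.30, 0.11, 0.14} → pass.
EE (methods 2·3): 0.41 vs {0.45, 0.29, 0.11, 0.17} → fail.
Agr (methods 1·2): 0.37 vs {0.45, 0.22, 0.24, 0.22} → fail.
Agr (methods 1·3): 0.44 vs {0.30, 0.29, 0.21, 0.22} → pass.
Agr (methods 2·3): 0.35 vs {0.29, 0.45, 0.16, 0.20} → fail.
IT (methods 1·2): 0.74 vs {0.18, 0.09, 0.22, 0.24} → pass.
IT (methods 1·3): 0.54 vs {0.14, 0.11, 0.22, 0.21} → pass.
IT (methods 2·3): 0.55 vs {0.17, 0.11, 0.20, 0.16} → pass.
4 of 9 fail.

4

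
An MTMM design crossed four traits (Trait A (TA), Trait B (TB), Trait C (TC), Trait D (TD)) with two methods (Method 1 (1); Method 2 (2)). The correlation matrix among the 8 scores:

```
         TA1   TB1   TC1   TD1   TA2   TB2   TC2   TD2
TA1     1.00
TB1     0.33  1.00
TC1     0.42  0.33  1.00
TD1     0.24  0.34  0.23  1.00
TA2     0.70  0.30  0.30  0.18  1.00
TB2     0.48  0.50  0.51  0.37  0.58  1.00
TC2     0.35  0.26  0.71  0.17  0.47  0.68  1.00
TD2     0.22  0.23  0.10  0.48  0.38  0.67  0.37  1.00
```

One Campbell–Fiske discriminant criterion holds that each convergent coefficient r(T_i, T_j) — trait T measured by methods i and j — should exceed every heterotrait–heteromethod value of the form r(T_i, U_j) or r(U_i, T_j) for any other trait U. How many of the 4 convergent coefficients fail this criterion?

Checking each validity diagonal entry against its comparison values:
TA (methods 1·2): 0.70 vs {0.48, 0.30, 0.35, 0.30, 0.22, 0.18} → pass.
TB (methods 1·2): 0.50 vs {0.30, 0.48, 0.26, 0.51, 0.23, 0.37} → fail.
TC (methods 1·2): 0.71 vs {0.30, 0.35, 0.51, 0.26, 0.10, 0.17} → pass.
TD (methods 1·2): 0.48 vs {0.18, 0.22, 0.37, 0.23, 0.17, 0.10} → pass.
1 of 4 fail.

1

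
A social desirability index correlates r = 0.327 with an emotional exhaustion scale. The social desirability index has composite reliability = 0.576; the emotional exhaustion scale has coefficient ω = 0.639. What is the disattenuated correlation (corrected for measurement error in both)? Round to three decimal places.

r_true = r_obs / √(r_xx · r_yy) = 0.327 / √(0.576 × 0.639) = 0.327 / √0.368064 = 0.327 / 0.6067 ≈ 0.539.

0.539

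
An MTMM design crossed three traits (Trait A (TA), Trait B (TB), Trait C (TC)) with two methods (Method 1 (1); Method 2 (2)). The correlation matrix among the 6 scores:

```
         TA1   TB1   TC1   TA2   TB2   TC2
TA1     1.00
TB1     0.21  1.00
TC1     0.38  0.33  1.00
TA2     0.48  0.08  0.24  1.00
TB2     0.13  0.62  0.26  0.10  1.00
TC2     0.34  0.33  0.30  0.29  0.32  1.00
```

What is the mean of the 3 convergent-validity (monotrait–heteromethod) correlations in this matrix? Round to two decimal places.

Convergent values: 0.48, 0.62, 0.30; mean = 1.40/3 = 0.47.

0.47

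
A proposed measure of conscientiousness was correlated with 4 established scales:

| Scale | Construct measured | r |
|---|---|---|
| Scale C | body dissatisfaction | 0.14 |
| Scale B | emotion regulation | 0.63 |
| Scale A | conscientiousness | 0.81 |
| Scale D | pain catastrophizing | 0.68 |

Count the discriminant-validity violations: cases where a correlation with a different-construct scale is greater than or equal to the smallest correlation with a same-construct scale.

Convergent (same construct = conscientiousness): Scale A.
Smallest convergent = 0.81. Discriminant values: 0.14, 0.63, 0.68; count ≥ 0.81 → 0.

0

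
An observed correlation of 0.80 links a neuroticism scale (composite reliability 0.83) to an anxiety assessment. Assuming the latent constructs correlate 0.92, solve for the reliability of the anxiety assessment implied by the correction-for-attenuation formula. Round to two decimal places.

r_true = r_obs / √(r_xx · r_yy) ⇒ 0.92 = 0.80 / √(0.83 · r_yy).
√(0.83 · r_yy) = 0.80 / 0.92 = 0.8696; 0.83 · r_yy = 0.7562; r_yy = 0.7562 / 0.83 ≈ 0.91.

0.91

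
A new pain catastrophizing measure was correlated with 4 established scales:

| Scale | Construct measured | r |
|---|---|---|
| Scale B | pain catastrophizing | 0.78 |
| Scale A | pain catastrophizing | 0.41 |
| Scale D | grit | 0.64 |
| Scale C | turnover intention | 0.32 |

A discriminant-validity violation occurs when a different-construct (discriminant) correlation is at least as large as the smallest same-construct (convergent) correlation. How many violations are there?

1

Convergent (same construct = pain catastrophizing): Scale B, Scale A.
Smallest convergent = 0.41. Discriminant values: 0.64, 0.32; count ≥ 0.41 → 1.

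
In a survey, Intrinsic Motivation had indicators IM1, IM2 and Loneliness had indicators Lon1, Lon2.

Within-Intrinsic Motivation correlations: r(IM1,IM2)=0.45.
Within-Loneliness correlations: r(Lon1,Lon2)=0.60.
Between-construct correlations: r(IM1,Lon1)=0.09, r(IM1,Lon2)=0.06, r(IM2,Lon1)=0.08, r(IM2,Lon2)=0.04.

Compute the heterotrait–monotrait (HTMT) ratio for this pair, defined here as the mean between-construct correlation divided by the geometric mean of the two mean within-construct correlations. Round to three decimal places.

0.130

Mean between = 0.27/4 = 0.0675.
Mean within-IM = 0.45/1 = 0.4500; mean within-Lon = 0.60/1 = 0.6000.
Geometric mean = √(0.4500 × 0.6000) = 0.5196.
HTMT = 0.0675 / 0.5196 = 0.130.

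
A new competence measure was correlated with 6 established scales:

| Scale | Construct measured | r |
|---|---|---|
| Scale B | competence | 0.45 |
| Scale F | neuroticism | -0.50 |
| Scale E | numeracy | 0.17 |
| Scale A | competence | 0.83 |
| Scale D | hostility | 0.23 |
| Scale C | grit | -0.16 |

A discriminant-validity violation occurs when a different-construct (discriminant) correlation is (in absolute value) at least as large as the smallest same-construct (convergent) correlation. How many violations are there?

Convergent (same construct = competence): Scale B, Scale A.
Smallest convergent = 0.45. Discriminant |r|: 0.50, 0.17, 0.23, 0.16; count ≥ 0.45 → 1.

1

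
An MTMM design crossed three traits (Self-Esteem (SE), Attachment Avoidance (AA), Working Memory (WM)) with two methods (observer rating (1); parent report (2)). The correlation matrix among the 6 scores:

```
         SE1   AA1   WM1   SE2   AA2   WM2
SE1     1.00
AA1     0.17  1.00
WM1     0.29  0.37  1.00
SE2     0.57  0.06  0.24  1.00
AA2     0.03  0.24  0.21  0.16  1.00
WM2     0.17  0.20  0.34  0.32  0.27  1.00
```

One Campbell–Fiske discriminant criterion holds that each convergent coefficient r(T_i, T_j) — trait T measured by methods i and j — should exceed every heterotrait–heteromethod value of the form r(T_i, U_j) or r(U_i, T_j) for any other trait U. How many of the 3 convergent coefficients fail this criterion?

Convergent coefficients and their comparison sets:
SE (methods 1·2): 0.57 vs {0.03, 0.06, 0.17, 0.24} → pass.
AA (methods 1·2): 0.24 vs {0.06, 0.03, 0.20, 0.21} → pass.
WM (methods 1·2): 0.34 vs {0.24, 0.17, 0.21, 0.20} → pass.
0 of 3 fail.

0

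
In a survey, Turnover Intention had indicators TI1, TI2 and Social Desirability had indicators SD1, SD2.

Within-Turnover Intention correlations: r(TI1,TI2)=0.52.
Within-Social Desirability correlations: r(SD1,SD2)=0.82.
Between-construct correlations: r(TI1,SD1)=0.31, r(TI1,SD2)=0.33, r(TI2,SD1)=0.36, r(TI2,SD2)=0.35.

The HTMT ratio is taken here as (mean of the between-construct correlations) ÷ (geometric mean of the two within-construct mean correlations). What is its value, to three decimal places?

0.517

Between-construct mean = 1.35/4 = 0.3375.
Mean within-TI = 0.52/1 = 0.5200; mean within-SD = 0.82/1 = 0.8200.
Geometric mean = √(0.5200 × 0.8200) = 0.6530.
HTMT = 0.3375 / 0.6530 = 0.517.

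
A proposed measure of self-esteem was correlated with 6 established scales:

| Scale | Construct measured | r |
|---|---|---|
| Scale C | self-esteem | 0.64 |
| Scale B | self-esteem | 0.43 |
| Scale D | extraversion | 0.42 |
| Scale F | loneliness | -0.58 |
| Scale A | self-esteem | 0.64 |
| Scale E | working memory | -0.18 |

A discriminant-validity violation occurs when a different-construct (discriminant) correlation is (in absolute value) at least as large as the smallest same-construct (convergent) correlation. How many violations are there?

Convergent (same construct = self-esteem): Scale C, Scale B, Scale A.
Smallest convergent = 0.43. Discriminant |r|: 0.42, 0.58, 0.18; count ≥ 0.43 → 1.

1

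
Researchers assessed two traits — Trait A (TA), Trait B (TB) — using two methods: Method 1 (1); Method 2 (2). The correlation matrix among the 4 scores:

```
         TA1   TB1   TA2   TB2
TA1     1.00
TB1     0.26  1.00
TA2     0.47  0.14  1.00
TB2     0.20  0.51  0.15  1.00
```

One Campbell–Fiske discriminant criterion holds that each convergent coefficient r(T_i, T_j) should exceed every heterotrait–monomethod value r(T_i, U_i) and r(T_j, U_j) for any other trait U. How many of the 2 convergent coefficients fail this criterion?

0

Checking each validity diagonal entry against its comparison values:
TA (methods 1·2): 0.47 vs {0.26, 0.15} → pass.
TB (methods 1·2): 0.51 vs {0.26, 0.15} → pass.
0 of 2 fail.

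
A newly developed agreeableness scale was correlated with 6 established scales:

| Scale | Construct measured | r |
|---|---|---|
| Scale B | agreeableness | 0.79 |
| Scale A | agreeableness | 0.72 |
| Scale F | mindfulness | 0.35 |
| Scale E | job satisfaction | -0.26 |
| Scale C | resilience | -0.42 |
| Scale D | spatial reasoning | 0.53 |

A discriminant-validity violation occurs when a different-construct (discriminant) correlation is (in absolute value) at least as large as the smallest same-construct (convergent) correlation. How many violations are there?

Convergent (same construct = agreeableness): Scale B, Scale A.
Smallest convergent = 0.72. Discriminant |r|: 0.35, 0.26, 0.42, 0.53; count ≥ 0.72 → 0.

0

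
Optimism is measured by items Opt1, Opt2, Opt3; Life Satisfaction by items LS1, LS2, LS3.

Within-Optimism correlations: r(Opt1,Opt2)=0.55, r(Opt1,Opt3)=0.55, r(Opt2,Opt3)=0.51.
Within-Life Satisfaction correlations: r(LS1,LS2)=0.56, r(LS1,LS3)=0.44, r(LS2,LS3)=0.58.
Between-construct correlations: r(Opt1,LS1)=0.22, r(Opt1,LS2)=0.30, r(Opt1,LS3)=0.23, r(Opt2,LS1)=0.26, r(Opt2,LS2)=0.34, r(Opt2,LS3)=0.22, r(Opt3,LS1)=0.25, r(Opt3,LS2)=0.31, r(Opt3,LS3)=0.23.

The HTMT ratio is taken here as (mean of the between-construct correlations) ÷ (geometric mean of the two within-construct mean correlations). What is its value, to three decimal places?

0.493

Mean heterotrait r = 2.36/9 = 0.2622.
Mean within-Opt = 1.61/3 = 0.5367; mean within-LS = 1.58/3 = 0.5267.
Geometric mean = √(0.5367 × 0.5267) = 0.5317.
HTMT = 0.2622 / 0.5317 = 0.493.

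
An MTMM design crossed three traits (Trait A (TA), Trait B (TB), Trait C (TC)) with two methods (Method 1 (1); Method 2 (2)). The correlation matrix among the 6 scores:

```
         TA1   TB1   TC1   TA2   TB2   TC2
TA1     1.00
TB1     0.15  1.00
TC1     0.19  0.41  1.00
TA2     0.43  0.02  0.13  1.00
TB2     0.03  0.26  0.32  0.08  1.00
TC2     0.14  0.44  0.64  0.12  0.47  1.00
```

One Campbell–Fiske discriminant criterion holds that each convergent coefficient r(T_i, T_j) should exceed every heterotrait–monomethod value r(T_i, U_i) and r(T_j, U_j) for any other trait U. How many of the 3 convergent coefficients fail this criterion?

Each convergent coefficient versus the relevant comparison correlations:
TA (methods 1·2): 0.43 vs {0.15, 0.08, 0.19, 0.12} → pass.
TB (methods 1·2): 0.26 vs {0.15, 0.08, 0.41, 0.47} → fail.
TC (methods 1·2): 0.64 vs {0.19, 0.12, 0.41, 0.47} → pass.
1 of 3 fail.

1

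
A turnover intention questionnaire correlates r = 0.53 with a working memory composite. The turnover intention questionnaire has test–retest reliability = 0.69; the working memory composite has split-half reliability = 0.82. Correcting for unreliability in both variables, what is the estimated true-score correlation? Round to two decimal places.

0.70

r_true = r_obs / √(r_xx · r_yy) = 0.53 / √(0.69 × 0.82) = 0.53 / √0.5658 = 0.53 / 0.7522 ≈ 0.70.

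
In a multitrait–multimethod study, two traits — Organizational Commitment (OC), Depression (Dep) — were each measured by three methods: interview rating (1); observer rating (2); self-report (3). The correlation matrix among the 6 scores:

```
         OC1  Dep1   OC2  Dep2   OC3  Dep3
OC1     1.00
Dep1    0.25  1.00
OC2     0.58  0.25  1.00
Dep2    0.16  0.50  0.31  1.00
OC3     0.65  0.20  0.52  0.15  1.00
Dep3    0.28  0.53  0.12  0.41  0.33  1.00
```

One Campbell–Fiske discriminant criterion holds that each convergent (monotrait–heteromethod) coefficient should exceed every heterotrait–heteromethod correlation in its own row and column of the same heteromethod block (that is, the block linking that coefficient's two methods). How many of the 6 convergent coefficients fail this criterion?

Convergent coefficients and their comparison sets:
OC (methods 1·2): 0.58 vs {0.16, 0.25} → pass.
OC (methods 1·3): 0.65 vs {0.28, 0.20} → pass.
OC (methods 2·3): 0.52 vs {0.12, 0.15} → pass.
Dep (methods 1·2): 0.50 vs {0.25, 0.16} → pass.
Dep (methods 1·3): 0.53 vs {0.20, 0.28} → pass.
Dep (methods 2·3): 0.41 vs {0.15, 0.12} → pass.
0 of 6 fail.

0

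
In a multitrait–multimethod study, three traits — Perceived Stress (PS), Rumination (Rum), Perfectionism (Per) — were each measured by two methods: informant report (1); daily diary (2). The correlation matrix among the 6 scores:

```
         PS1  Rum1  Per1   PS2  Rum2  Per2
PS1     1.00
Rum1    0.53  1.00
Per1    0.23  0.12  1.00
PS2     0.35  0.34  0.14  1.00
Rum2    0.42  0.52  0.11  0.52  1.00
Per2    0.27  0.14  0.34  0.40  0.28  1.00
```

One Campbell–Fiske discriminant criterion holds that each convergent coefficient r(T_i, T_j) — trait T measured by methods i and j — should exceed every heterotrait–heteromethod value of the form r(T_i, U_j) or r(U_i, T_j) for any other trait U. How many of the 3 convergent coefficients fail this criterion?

Each convergent coefficient versus the relevant comparison correlations:
PS (methods 1·2): 0.35 vs {0.42, 0.34, 0.27, 0.14} → fail.
Rum (methods 1·2): 0.52 vs {0.34, 0.42, 0.14, 0.11} → pass.
Per (methods 1·2): 0.34 vs {0.14, 0.27, 0.11, 0.14} → pass.
1 of 3 fail.

1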